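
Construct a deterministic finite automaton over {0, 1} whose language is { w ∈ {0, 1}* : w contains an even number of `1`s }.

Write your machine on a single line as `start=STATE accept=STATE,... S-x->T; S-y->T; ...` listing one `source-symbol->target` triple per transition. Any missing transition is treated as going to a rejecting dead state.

Keep the running count of `1`s modulo 2: each `1` advances along the cycle q0 → q1 → q0 while other symbols loop. Accept at q0.
        0   1  
>* q0   q0  q1 
   q1   q1  q0 
(> = start, * = accepting)

start=q0; accept=q0; q0-0->q0; q0-1->q1; q1-0->q1; q1-1->q0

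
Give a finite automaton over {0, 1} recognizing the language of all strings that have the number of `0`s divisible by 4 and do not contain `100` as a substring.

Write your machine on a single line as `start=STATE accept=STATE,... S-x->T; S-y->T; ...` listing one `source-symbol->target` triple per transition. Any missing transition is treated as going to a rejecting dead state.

start=q0; accept=q0,q2,q12; q0-0->q1; q0-1->q2; q1-0->q3; q1-1->q4; q2-0->q5; q2-1->q2; q3-0->q6; q3-1->q7; q4-0->q8; q4-1->q4; q5-0->q9; q5-1->q4; q6-0->q0; q6-1->q10; q7-0->q11; q7-1->q7; q8-0->q9; q8-1->q7; q9-0->q9; q9-1->q9; q10-0->q12; q10-1->q10; q11-0->q9; q11-1->q10; q12-0->q9; q12-1->q2

Run two small machines in parallel and take their product. One (4 states) tracks the count of `0`s modulo 4; the other (4 states) tracks partial matches of the forbidden pattern `100`. Each combined state is a pair, one component from each; accept when both components accept. Equivalent product states are then merged.
A 13-state machine:
          0    1  
>* q0     q1   q2 
   q1     q3   q4 
 * q2     q5   q2 
   q3     q6   q7 
   q4     q8   q4 
   q5     q9   q4 
   q6     q0  q10 
   q7    q11   q7 
   q8     q9   q7 
   q9     q9   q9 
   q10   q12  q10 
   q11    q9  q10 
 * q12    q9   q2 
(> = start, * = accepting)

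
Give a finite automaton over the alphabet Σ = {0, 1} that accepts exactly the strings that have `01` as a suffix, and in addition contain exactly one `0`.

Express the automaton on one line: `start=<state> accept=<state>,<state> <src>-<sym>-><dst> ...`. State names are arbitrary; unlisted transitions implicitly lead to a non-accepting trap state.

Handle the two conditions separately and then intersect. The first has 3 states tracking how much of the suffix `01` has currently been matched; the second has 3 states tracking the count of `0`s, saturating at 2. A product state is a pair (one from each), accepting exactly when both do.
        0   1  
>  q0   q1  q0 
   q1   q2  q3 
   q2   q2  q4 
 * q3   q2  q5 
   q4   q2  q6 
   q5   q2  q5 
   q6   q2  q6 
(> = start, * = accepting)

start=q0 accept=q3 q0-0->q1 q0-1->q0 q1-0->q2 q1-1->q3 q2-0->q2 q2-1->q4 q3-0->q2 q3-1->q5 q4-0->q2 q4-1->q6 q5-0->q2 q5-1->q5 q6-0->q2 q6-1->q6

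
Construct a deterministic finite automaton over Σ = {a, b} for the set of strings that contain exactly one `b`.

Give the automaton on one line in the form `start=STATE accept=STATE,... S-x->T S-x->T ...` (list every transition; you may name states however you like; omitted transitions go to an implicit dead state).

Count `b`s, saturating at 2: state S0 means no `b` yet, S1 means one `b` seen, S2 means more than one. Each `b` increments (capped at S2); other symbols loop. Accept from {S1}.
        a   b  
>  S0   S0  S1 
 * S1   S1  S2 
   S2   S2  S2 
(> = start, * = accepting)

start=S0 accept=S1 S0-a->S0 S0-b->S1 S1-a->S1 S1-b->S2 S2-a->S2 S2-b->S2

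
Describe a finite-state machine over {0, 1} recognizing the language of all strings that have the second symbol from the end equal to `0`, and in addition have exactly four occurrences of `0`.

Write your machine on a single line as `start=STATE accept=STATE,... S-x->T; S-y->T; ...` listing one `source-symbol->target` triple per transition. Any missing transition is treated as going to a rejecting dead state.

start=s0; accept=s4,s7; s0-0->s1; s0-1->s0; s1-0->s2; s1-1->s1; s2-0->s3; s2-1->s2; s3-0->s4; s3-1->s5; s4-0->s6; s4-1->s7; s5-0->s8; s5-1->s5; s6-0->s6; s6-1->s6; s7-0->s6; s7-1->s6; s8-0->s6; s8-1->s7

Handle the two conditions separately and then intersect. The first has 7 states tracking the last 2 symbols read; the second has 6 states tracking the count of `0`s, saturating at 5. A product state is a pair (one from each), accepting exactly when both do. Minimizing collapses redundant product states.
With 9 states:
        0   1  
>  s0   s1  s0 
   s1   s2  s1 
   s2   s3  s2 
   s3   s4  s5 
 * s4   s6  s7 
   s5   s8  s5 
   s6   s6  s6 
 * s7   s6  s6 
   s8   s6  s7 
(> = start, * = accepting)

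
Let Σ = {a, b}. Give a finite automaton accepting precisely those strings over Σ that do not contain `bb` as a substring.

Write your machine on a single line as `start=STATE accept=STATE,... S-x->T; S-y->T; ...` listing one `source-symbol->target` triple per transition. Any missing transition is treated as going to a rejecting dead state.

start=q0; accept=q0,q1; q0-a->q0; q0-b->q1; q1-a->q0; q1-b->q2; q2-a->q2; q2-b->q2

Track partial matches of the forbidden pattern `bb`. State q2 is a dead state reached once `bb` has occurred; every other state accepts. q0 means no part of `bb` is currently matched.
With 3 states:
        a   b  
>* q0   q0  q1 
 * q1   q0  q2 
   q2   q2  q2 
(> = start, * = accepting)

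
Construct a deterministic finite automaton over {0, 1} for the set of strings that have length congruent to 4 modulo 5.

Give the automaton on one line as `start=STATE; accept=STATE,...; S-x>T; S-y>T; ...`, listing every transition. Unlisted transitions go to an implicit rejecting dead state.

start=q0; accept=q4; q0-0>q1; q0-1>q1; q1-0>q2; q1-1>q2; q2-0>q3; q2-1>q3; q3-0>q4; q3-1>q4; q4-0>q0; q4-1>q0

Count input length modulo 5: every symbol advances one step around the cycle q0 → q1 → q2 → q3 → q4 → q0. Accept at q4.
5 states suffice.
        0   1  
>  q0   q1  q1 
   q1   q2  q2 
   q2   q3  q3 
   q3   q4  q4 
 * q4   q0  q0 
(> = start, * = accepting)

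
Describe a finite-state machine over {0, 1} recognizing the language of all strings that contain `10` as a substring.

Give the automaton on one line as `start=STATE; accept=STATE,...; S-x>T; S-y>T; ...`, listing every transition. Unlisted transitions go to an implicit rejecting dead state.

start=q0; accept=q2; q0-0>q0; q0-1>q1; q1-0>q2; q1-1>q1; q2-0>q2; q2-1>q2

Track how much of `10` has been matched so far: state q0 is no progress, q2 is the absorbing accept state reached once `10` has occurred. Intermediate states record partial matches; on a mismatch, fall back to the longest reusable overlap.
        0   1  
>  q0   q0  q1 
   q1   q2  q1 
 * q2   q2  q2 
(> = start, * = accepting)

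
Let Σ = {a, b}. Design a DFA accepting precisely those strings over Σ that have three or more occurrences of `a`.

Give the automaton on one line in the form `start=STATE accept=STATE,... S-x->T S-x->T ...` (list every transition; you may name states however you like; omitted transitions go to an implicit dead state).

Only the number of `a`s matters, and only up to 4. Make a chain q0 → q1 → q2 → q3 → q4 advanced by each `a` (with q4 absorbing); every other symbol self-loops. The accepting set is {q3, q4}.
A 5-state machine:
        a   b  
>  q0   q1  q0 
   q1   q2  q1 
   q2   q3  q2 
 * q3   q4  q3 
 * q4   q4  q4 
(> = start, * = accepting)

start=q0 accept=q3,q4 q0-a->q1 q0-b->q0 q1-a->q2 q1-b->q1 q2-a->q3 q2-b->q2 q3-a->q4 q3-b->q3 q4-a->q4 q4-b->q4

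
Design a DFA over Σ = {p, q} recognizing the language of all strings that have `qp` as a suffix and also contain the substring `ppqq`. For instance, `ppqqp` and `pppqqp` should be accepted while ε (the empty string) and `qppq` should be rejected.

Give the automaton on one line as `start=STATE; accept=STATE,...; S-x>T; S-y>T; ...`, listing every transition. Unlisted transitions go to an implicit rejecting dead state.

Build one automaton per condition and run them in lockstep. One (3 states) tracks how much of the suffix `qp` has currently been matched; the other (5 states) tracks whether and how much of `ppqq` has been seen. Each combined state is a pair, one component from each; accept when both components accept. Minimizing collapses redundant product states.
7 states suffice.
        p   q  
>  S0   S1  S0 
   S1   S2  S0 
   S2   S2  S3 
   S3   S1  S4 
   S4   S5  S4 
 * S5   S6  S4 
   S6   S6  S4 
(> = start, * = accepting)

start=S0; accept=S5; S0-p>S1; S0-q>S0; S1-p>S2; S1-q>S0; S2-p>S2; S2-q>S3; S3-p>S1; S3-q>S4; S4-p>S5; S4-q>S4; S5-p>S6; S5-q>S4; S6-p>S6; S6-q>S4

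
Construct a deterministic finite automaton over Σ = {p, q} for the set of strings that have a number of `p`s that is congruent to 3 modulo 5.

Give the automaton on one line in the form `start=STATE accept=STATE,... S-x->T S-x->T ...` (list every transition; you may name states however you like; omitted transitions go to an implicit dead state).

start=S0 accept=S3 S0-p->S1 S0-q->S0 S1-p->S2 S1-q->S1 S2-p->S3 S2-q->S2 S3-p->S4 S3-q->S3 S4-p->S0 S4-q->S4

Keep the running count of `p`s modulo 5: each `p` advances along the cycle S0 → S1 → S2 → S3 → S4 → S0 while other symbols loop. Accept at S3.
5 states suffice.
        p   q  
>  S0   S1  S0 
   S1   S2  S1 
   S2   S3  S2 
 * S3   S4  S3 
   S4   S0  S4 
(> = start, * = accepting)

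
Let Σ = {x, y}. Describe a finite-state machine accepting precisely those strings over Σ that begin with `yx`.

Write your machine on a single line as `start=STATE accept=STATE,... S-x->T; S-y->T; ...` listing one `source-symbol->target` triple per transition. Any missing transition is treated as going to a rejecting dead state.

start=A; accept=C; A-x->D; A-y->B; B-x->C; B-y->D; C-x->C; C-y->C; D-x->D; D-y->D

Walk along `yx` while the input agrees: from A take `y` to B, and so on. Any deviation drops to the rejecting sink D. Once C is reached the prefix is confirmed and every continuation is accepted.
A 4-state machine:
       x  y 
>  A   D  B 
   B   C  D 
 * C   C  C 
   D   D  D 
(> = start, * = accepting)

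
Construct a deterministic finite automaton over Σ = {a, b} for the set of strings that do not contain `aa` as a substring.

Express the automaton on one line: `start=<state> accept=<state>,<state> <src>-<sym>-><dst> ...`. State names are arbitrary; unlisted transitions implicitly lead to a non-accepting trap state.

Track partial matches of the forbidden pattern `aa`. State q2 is a dead state reached once `aa` has occurred; every other state accepts. q0 means no part of `aa` is currently matched.
3 states suffice.
        a   b  
>* q0   q1  q0 
 * q1   q2  q0 
   q2   q2  q2 
(> = start, * = accepting)

start=q0 accept=q0,q1 q0-a->q1 q0-b->q0 q1-a->q2 q1-b->q0 q2-a->q2 q2-b->q2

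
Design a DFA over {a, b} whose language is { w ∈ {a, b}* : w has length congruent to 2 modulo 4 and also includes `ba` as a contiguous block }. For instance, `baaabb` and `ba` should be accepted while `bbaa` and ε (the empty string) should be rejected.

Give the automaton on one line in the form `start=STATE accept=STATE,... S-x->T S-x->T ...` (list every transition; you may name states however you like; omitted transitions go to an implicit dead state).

Run two small machines in parallel and take their product. The first has 4 states tracking the input length modulo 4; the second has 3 states tracking whether and how much of `ba` has been seen. A product state is a pair (one from each), accepting exactly when both do.
          a    b  
>  s0     s1   s2 
   s1     s3   s4 
   s2     s5   s4 
   s3     s6   s7 
   s4     s8   s7 
 * s5     s8   s8 
   s6     s0   s9 
   s7    s10   s9 
   s8    s10  s10 
   s9    s11   s2 
   s10   s11  s11 
   s11    s5   s5 
(> = start, * = accepting)

start=s0 accept=s5 s0-a->s1 s0-b->s2 s1-a->s3 s1-b->s4 s2-a->s5 s2-b->s4 s3-a->s6 s3-b->s7 s4-a->s8 s4-b->s7 s5-a->s8 s5-b->s8 s6-a->s0 s6-b->s9 s7-a->s10 s7-b->s9 s8-a->s10 s8-b->s10 s9-a->s11 s9-b->s2 s10-a->s11 s10-b->s11 s11-a->s5 s11-b->s5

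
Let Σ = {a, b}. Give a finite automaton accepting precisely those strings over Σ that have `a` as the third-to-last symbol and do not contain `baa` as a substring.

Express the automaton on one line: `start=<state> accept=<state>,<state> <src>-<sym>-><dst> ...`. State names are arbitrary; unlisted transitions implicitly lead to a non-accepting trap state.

start=S0 accept=S6,S7,S8,S9 S0-a->S1 S0-b->S2 S1-a->S3 S1-b->S4 S2-a->S5 S2-b->S2 S3-a->S6 S3-b->S7 S4-a->S8 S4-b->S9 S5-a->S10 S5-b->S4 S6-a->S6 S6-b->S7 S7-a->S8 S7-b->S9 S8-a->S10 S8-b->S4 S9-a->S5 S9-b->S2 S10-a->S10 S10-b->S10

Run two small machines in parallel and take their product. The first has 15 states tracking the last 3 symbols read; the second has 4 states tracking partial matches of the forbidden pattern `baa`. A product state is a pair (one from each), accepting exactly when both do. Equivalent product states are then merged.
          a    b  
>  S0     S1   S2 
   S1     S3   S4 
   S2     S5   S2 
   S3     S6   S7 
   S4     S8   S9 
   S5    S10   S4 
 * S6     S6   S7 
 * S7     S8   S9 
 * S8    S10   S4 
 * S9     S5   S2 
   S10   S10  S10 
(> = start, * = accepting)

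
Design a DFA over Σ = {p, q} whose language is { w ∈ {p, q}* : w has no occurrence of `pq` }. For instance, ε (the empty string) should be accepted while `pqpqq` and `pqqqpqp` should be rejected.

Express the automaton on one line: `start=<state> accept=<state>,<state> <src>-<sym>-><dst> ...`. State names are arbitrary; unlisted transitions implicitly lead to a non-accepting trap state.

Track partial matches of the forbidden pattern `pq`. State S2 is a dead state reached once `pq` has occurred; every other state accepts. S0 means no part of `pq` is currently matched.
With 3 states:
        p   q  
>* S0   S1  S0 
 * S1   S1  S2 
   S2   S2  S2 
(> = start, * = accepting)

start=S0 accept=S0,S1 S0-p->S1 S0-q->S0 S1-p->S1 S1-q->S2 S2-p->S2 S2-q->S2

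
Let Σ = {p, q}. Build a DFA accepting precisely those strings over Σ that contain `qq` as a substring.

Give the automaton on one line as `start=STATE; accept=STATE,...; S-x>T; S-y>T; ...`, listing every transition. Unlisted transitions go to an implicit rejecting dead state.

start=S0; accept=S2; S0-p>S0; S0-q>S1; S1-p>S0; S1-q>S2; S2-p>S2; S2-q>S2

Track how much of `qq` has been matched so far: state S0 is no progress, S2 is the absorbing accept state reached once `qq` has occurred. Intermediate states record partial matches; on a mismatch, fall back to the longest reusable overlap.
        p   q  
>  S0   S0  S1 
   S1   S0  S2 
 * S2   S2  S2 
(> = start, * = accepting)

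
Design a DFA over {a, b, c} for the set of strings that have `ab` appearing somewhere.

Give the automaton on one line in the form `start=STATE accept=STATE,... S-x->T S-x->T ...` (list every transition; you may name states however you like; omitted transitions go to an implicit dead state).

start=s0 accept=s2 s0-a->s1 s0-b->s0 s0-c->s0 s1-a->s1 s1-b->s2 s1-c->s0 s2-a->s2 s2-b->s2 s2-c->s2

Track how much of `ab` has been matched so far: state s0 is no progress, s2 is the absorbing accept state reached once `ab` has occurred. Intermediate states record partial matches; on a mismatch, fall back to the longest reusable overlap.
With 3 states:
        a   b   c  
>  s0   s1  s0  s0 
   s1   s1  s2  s0 
 * s2   s2  s2  s2 
(> = start, * = accepting)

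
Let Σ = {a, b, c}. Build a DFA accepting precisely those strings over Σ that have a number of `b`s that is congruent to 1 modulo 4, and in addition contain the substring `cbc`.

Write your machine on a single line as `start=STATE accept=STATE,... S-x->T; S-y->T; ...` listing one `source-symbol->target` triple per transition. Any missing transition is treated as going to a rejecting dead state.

Build one automaton per condition and run them in lockstep. One (4 states) tracks the count of `b`s modulo 4; the other (4 states) tracks whether and how much of `cbc` has been seen. Each combined state is a pair, one component from each; accept when both components accept.
          a    b    c  
>  s0     s0   s1   s2 
   s1     s1   s3   s4 
   s2     s0   s5   s2 
   s3     s3   s6   s7 
   s4     s1   s8   s4 
   s5     s1   s3   s9 
   s6     s6   s0  s10 
   s7     s3  s11   s7 
   s8     s3   s6  s12 
 * s9     s9  s12   s9 
   s10    s6  s13  s10 
   s11    s6   s0  s14 
   s12   s12  s14  s12 
   s13    s0   s1  s15 
   s14   s14  s15  s14 
   s15   s15   s9  s15 
(> = start, * = accepting)

start=s0; accept=s9; s0-a->s0; s0-b->s1; s0-c->s2; s1-a->s1; s1-b->s3; s1-c->s4; s2-a->s0; s2-b->s5; s2-c->s2; s3-a->s3; s3-b->s6; s3-c->s7; s4-a->s1; s4-b->s8; s4-c->s4; s5-a->s1; s5-b->s3; s5-c->s9; s6-a->s6; s6-b->s0; s6-c->s10; s7-a->s3; s7-b->s11; s7-c->s7; s8-a->s3; s8-b->s6; s8-c->s12; s9-a->s9; s9-b->s12; s9-c->s9; s10-a->s6; s10-b->s13; s10-c->s10; s11-a->s6; s11-b->s0; s11-c->s14; s12-a->s12; s12-b->s14; s12-c->s12; s13-a->s0; s13-b->s1; s13-c->s15; s14-a->s14; s14-b->s15; s14-c->s14; s15-a->s15; s15-b->s9; s15-c->s15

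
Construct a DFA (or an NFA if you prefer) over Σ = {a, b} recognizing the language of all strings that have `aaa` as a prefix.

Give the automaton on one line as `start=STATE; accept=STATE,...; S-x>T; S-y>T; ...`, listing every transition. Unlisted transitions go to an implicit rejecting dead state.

start=q0; accept=q3; q0-a>q1; q0-b>q4; q1-a>q2; q1-b>q4; q2-a>q3; q2-b>q4; q3-a>q3; q3-b>q3; q4-a>q4; q4-b>q4

Check the first 3 symbols one by one: q0 through q2 record how many have matched `aaa` so far; any wrong symbol goes to the dead state q4. After all 3 match we enter the accepting sink q3.
        a   b  
>  q0   q1  q4 
   q1   q2  q4 
   q2   q3  q4 
 * q3   q3  q3 
   q4   q4  q4 
(> = start, * = accepting)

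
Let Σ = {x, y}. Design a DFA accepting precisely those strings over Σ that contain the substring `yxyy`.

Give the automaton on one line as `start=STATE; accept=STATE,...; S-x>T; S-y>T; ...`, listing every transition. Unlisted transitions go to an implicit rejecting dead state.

start=s0; accept=s4; s0-x>s0; s0-y>s1; s1-x>s2; s1-y>s1; s2-x>s0; s2-y>s3; s3-x>s2; s3-y>s4; s4-x>s4; s4-y>s4

States s0..s3 record the length of the longest prefix of `yxyy` that matches the current input suffix. Reaching s4 means `yxyy` has been seen, and we stay there forever. Accept from s4.
        x   y  
>  s0   s0  s1 
   s1   s2  s1 
   s2   s0  s3 
   s3   s2  s4 
 * s4   s4  s4 
(> = start, * = accepting)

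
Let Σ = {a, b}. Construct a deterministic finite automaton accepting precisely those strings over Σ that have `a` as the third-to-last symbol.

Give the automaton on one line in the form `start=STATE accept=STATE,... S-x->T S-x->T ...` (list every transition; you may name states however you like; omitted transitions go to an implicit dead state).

start=s0 accept=s7,s8,s9,s10 s0-a->s1 s0-b->s2 s1-a->s3 s1-b->s4 s2-a->s5 s2-b->s6 s3-a->s7 s3-b->s8 s4-a->s9 s4-b->s10 s5-a->s11 s5-b->s12 s6-a->s13 s6-b->s14 s7-a->s7 s7-b->s8 s8-a->s9 s8-b->s10 s9-a->s11 s9-b->s12 s10-a->s13 s10-b->s14 s11-a->s7 s11-b->s8 s12-a->s9 s12-b->s10 s13-a->s11 s13-b->s12 s14-a->s13 s14-b->s14

A DFA must remember the last 3 symbols (since which symbol is third-to-last isn't known until the input ends). Use one state per possible window of the last ≤3 symbols; accept from those whose window starts with `a`.
With 15 states:
          a    b  
>  s0     s1   s2 
   s1     s3   s4 
   s2     s5   s6 
   s3     s7   s8 
   s4     s9  s10 
   s5    s11  s12 
   s6    s13  s14 
 * s7     s7   s8 
 * s8     s9  s10 
 * s9    s11  s12 
 * s10   s13  s14 
   s11    s7   s8 
   s12    s9  s10 
   s13   s11  s12 
   s14   s13  s14 
(> = start, * = accepting)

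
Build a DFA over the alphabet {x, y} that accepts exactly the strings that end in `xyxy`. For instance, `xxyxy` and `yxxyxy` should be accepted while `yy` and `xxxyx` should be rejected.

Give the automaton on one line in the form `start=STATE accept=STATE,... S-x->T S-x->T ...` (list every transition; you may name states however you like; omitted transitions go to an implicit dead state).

start=s0 accept=s4 s0-x->s1 s0-y->s0 s1-x->s1 s1-y->s2 s2-x->s3 s2-y->s0 s3-x->s1 s3-y->s4 s4-x->s3 s4-y->s0

Let each state record the length of the longest suffix of the input read so far that is also a prefix of `xyxy`. s1 means the last symbol is `x`; s2 means the last 2 symbols are `xy`; s3 means the last 3 symbols are `xyx`; s4 means the last 4 symbols are `xyxy`. Accept only at s4, where the string currently ends in `xyxy`.
        x   y  
>  s0   s1  s0 
   s1   s1  s2 
   s2   s3  s0 
   s3   s1  s4 
 * s4   s3  s0 
(> = start, * = accepting)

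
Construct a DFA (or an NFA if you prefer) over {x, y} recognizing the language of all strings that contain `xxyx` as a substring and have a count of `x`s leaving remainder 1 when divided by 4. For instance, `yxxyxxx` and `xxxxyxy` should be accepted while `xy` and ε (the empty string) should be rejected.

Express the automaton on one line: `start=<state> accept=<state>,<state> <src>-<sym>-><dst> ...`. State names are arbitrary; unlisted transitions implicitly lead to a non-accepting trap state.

start=q0 accept=q17 q0-x->q1 q0-y->q0 q1-x->q2 q1-y->q3 q2-x->q4 q2-y->q5 q3-x->q6 q3-y->q3 q4-x->q7 q4-y->q8 q5-x->q9 q5-y->q10 q6-x->q4 q6-y->q10 q7-x->q11 q7-y->q12 q8-x->q13 q8-y->q14 q9-x->q13 q9-y->q9 q10-x->q15 q10-y->q10 q11-x->q2 q11-y->q16 q12-x->q17 q12-y->q0 q13-x->q17 q13-y->q13 q14-x->q18 q14-y->q14 q15-x->q7 q15-y->q14 q16-x->q19 q16-y->q3 q17-x->q19 q17-y->q17 q18-x->q11 q18-y->q0 q19-x->q9 q19-y->q19

Build one automaton per condition and run them in lockstep. One (5 states) tracks whether and how much of `xxyx` has been seen; the other (4 states) tracks the count of `x`s modulo 4. Each combined state is a pair, one component from each; accept when both components accept.
20 states suffice.
          x    y  
>  q0     q1   q0 
   q1     q2   q3 
   q2     q4   q5 
   q3     q6   q3 
   q4     q7   q8 
   q5     q9  q10 
   q6     q4  q10 
   q7    q11  q12 
   q8    q13  q14 
   q9    q13   q9 
   q10   q15  q10 
   q11    q2  q16 
   q12   q17   q0 
   q13   q17  q13 
   q14   q18  q14 
   q15    q7  q14 
   q16   q19   q3 
 * q17   q19  q17 
   q18   q11   q0 
   q19    q9  q19 
(> = start, * = accepting)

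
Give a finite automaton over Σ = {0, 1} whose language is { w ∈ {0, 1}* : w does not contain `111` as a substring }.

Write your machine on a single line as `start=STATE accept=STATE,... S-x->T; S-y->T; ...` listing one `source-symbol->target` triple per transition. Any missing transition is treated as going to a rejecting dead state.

start=q0; accept=q0,q1,q2; q0-0->q0; q0-1->q1; q1-0->q0; q1-1->q2; q2-0->q0; q2-1->q3; q3-0->q3; q3-1->q3

Track partial matches of the forbidden pattern `111`. State q3 is a dead state reached once `111` has occurred; every other state accepts. q0 means no part of `111` is currently matched.
A 4-state machine:
        0   1  
>* q0   q0  q1 
 * q1   q0  q2 
 * q2   q0  q3 
   q3   q3  q3 
(> = start, * = accepting)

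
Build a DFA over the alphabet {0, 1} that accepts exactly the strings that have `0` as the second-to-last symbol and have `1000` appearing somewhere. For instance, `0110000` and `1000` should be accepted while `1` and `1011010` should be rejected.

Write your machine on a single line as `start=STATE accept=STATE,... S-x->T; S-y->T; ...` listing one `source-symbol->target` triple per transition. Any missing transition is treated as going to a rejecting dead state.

Build one automaton per condition and run them in lockstep. One (7 states) tracks the last 2 symbols read; the other (5 states) tracks whether and how much of `1000` has been seen. Each combined state is a pair, one component from each; accept when both components accept. Equivalent product states are then merged.
With 8 states:
        0   1  
>  s0   s0  s1 
   s1   s2  s1 
   s2   s3  s1 
   s3   s4  s1 
 * s4   s4  s5 
 * s5   s6  s7 
   s6   s4  s5 
   s7   s6  s7 
(> = start, * = accepting)

start=s0; accept=s4,s5; s0-0->s0; s0-1->s1; s1-0->s2; s1-1->s1; s2-0->s3; s2-1->s1; s3-0->s4; s3-1->s1; s4-0->s4; s4-1->s5; s5-0->s6; s5-1->s7; s6-0->s4; s6-1->s5; s7-0->s6; s7-1->s7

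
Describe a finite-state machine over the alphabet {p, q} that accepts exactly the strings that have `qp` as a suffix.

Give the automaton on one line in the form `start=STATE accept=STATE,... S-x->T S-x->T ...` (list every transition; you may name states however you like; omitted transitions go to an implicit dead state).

Let each state record the length of the longest suffix of the input read so far that is also a prefix of `qp`. S1 means the last symbol is `q`; S2 means the last 2 symbols are `qp`. Accept only at S2, where the string currently ends in `qp`.
3 states suffice.
        p   q  
>  S0   S0  S1 
   S1   S2  S1 
 * S2   S0  S1 
(> = start, * = accepting)

start=S0 accept=S2 S0-p->S0 S0-q->S1 S1-p->S2 S1-q->S1 S2-p->S0 S2-q->S1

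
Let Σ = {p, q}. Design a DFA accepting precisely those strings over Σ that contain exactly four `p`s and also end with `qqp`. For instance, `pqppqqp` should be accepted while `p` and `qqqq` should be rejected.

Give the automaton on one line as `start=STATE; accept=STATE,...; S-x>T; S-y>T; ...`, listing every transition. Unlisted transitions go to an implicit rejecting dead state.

Build one automaton per condition and run them in lockstep. One (6 states) tracks the count of `p`s, saturating at 5; the other (4 states) tracks how much of the suffix `qqp` has currently been matched. Each combined state is a pair, one component from each; accept when both components accept.
       p  q 
>  A   B  C 
   B   D  E 
   C   B  F 
   D   G  H 
   E   D  I 
   F   J  F 
   G   K  L 
   H   G  M 
   I   N  I 
   J   D  E 
   K   O  P 
   L   K  Q 
   M   R  M 
   N   G  H 
   O   O  S 
   P   O  T 
   Q   U  Q 
   R   K  L 
   S   O  V 
   T   W  T 
 * U   O  P 
   V   W  V 
   W   O  S 
(> = start, * = accepting)

start=A; accept=U; A-p>B; A-q>C; B-p>D; B-q>E; C-p>B; C-q>F; D-p>G; D-q>H; E-p>D; E-q>I; F-p>J; F-q>F; G-p>K; G-q>L; H-p>G; H-q>M; I-p>N; I-q>I; J-p>D; J-q>E; K-p>O; K-q>P; L-p>K; L-q>Q; M-p>R; M-q>M; N-p>G; N-q>H; O-p>O; O-q>S; P-p>O; P-q>T; Q-p>U; Q-q>Q; R-p>K; R-q>L; S-p>O; S-q>V; T-p>W; T-q>T; U-p>O; U-q>P; V-p>W; V-q>V; W-p>O; W-q>S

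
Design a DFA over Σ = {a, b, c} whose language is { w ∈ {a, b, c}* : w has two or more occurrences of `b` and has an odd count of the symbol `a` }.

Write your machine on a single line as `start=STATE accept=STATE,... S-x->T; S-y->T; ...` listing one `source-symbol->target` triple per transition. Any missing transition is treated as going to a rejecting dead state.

start=q0; accept=q5; q0-a->q1; q0-b->q2; q0-c->q0; q1-a->q0; q1-b->q3; q1-c->q1; q2-a->q3; q2-b->q4; q2-c->q2; q3-a->q2; q3-b->q5; q3-c->q3; q4-a->q5; q4-b->q4; q4-c->q4; q5-a->q4; q5-b->q5; q5-c->q5

Handle the two conditions separately and then intersect. One (4 states) tracks the count of `b`s, saturating at 3; the other (2 states) tracks the count of `a`s modulo 2. Each combined state is a pair, one component from each; accept when both components accept. Minimizing collapses redundant product states.
With 6 states:
        a   b   c  
>  q0   q1  q2  q0 
   q1   q0  q3  q1 
   q2   q3  q4  q2 
   q3   q2  q5  q3 
   q4   q5  q4  q4 
 * q5   q4  q5  q5 
(> = start, * = accepting)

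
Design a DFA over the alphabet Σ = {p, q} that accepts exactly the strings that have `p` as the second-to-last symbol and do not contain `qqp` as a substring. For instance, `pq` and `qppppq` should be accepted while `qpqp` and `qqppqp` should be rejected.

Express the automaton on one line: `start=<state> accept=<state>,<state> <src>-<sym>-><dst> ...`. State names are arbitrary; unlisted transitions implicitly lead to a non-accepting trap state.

start=s0 accept=s3,s4 s0-p->s1 s0-q->s2 s1-p->s3 s1-q->s4 s2-p->s1 s2-q->s5 s3-p->s3 s3-q->s4 s4-p->s1 s4-q->s5 s5-p->s5 s5-q->s5

Build one automaton per condition and run them in lockstep. The first has 7 states tracking the last 2 symbols read; the second has 4 states tracking partial matches of the forbidden pattern `qqp`. A product state is a pair (one from each), accepting exactly when both do. Equivalent product states are then merged.
        p   q  
>  s0   s1  s2 
   s1   s3  s4 
   s2   s1  s5 
 * s3   s3  s4 
 * s4   s1  s5 
   s5   s5  s5 
(> = start, * = accepting)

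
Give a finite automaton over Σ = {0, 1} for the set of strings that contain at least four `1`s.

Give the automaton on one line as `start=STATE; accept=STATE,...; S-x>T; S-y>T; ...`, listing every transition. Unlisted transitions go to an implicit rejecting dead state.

Only the number of `1`s matters, and only up to 5. Make a chain s0 → s1 → s2 → s3 → s4 → s5 advanced by each `1` (with s5 absorbing); every other symbol self-loops. The accepting set is {s4, s5}.
        0   1  
>  s0   s0  s1 
   s1   s1  s2 
   s2   s2  s3 
   s3   s3  s4 
 * s4   s4  s5 
 * s5   s5  s5 
(> = start, * = accepting)

start=s0; accept=s4,s5; s0-0>s0; s0-1>s1; s1-0>s1; s1-1>s2; s2-0>s2; s2-1>s3; s3-0>s3; s3-1>s4; s4-0>s4; s4-1>s5; s5-0>s5; s5-1>s5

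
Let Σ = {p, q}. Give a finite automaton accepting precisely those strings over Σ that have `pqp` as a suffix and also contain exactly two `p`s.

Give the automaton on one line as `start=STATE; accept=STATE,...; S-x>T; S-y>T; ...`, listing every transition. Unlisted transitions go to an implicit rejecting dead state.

start=S0; accept=S6; S0-p>S1; S0-q>S0; S1-p>S2; S1-q>S3; S2-p>S4; S2-q>S5; S3-p>S6; S3-q>S7; S4-p>S4; S4-q>S8; S5-p>S9; S5-q>S10; S6-p>S4; S6-q>S5; S7-p>S2; S7-q>S7; S8-p>S9; S8-q>S11; S9-p>S4; S9-q>S8; S10-p>S4; S10-q>S10; S11-p>S4; S11-q>S11

Handle the two conditions separately and then intersect. One (4 states) tracks how much of the suffix `pqp` has currently been matched; the other (4 states) tracks the count of `p`s, saturating at 3. Each combined state is a pair, one component from each; accept when both components accept.
          p    q  
>  S0     S1   S0 
   S1     S2   S3 
   S2     S4   S5 
   S3     S6   S7 
   S4     S4   S8 
   S5     S9  S10 
 * S6     S4   S5 
   S7     S2   S7 
   S8     S9  S11 
   S9     S4   S8 
   S10    S4  S10 
   S11    S4  S11 
(> = start, * = accepting)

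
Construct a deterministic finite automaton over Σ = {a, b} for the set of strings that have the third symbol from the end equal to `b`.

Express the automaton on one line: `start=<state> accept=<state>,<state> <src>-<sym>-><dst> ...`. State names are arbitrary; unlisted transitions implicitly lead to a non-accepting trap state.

Because acceptance depends on a position counted from the end, the machine has to buffer the most recent 3 symbols. Make each state the string of the last up-to-3 symbols read; on input `x` shift the window left and append `x`. Accept when the buffered window has length 3 and begins with `b`.
15 states suffice.
          a    b  
>  s0     s1   s2 
   s1     s3   s4 
   s2     s5   s6 
   s3     s7   s8 
   s4     s9  s10 
   s5    s11  s12 
   s6    s13  s14 
   s7     s7   s8 
   s8     s9  s10 
   s9    s11  s12 
   s10   s13  s14 
 * s11    s7   s8 
 * s12    s9  s10 
 * s13   s11  s12 
 * s14   s13  s14 
(> = start, * = accepting)

start=s0 accept=s11,s12,s13,s14 s0-a->s1 s0-b->s2 s1-a->s3 s1-b->s4 s2-a->s5 s2-b->s6 s3-a->s7 s3-b->s8 s4-a->s9 s4-b->s10 s5-a->s11 s5-b->s12 s6-a->s13 s6-b->s14 s7-a->s7 s7-b->s8 s8-a->s9 s8-b->s10 s9-a->s11 s9-b->s12 s10-a->s13 s10-b->s14 s11-a->s7 s11-b->s8 s12-a->s9 s12-b->s10 s13-a->s11 s13-b->s12 s14-a->s13 s14-b->s14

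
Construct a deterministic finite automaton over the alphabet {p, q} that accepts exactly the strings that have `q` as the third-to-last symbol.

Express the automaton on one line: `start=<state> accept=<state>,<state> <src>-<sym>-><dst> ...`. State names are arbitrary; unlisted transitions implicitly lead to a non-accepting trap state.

start=s0 accept=s11,s12,s13,s14 s0-p->s1 s0-q->s2 s1-p->s3 s1-q->s4 s2-p->s5 s2-q->s6 s3-p->s7 s3-q->s8 s4-p->s9 s4-q->s10 s5-p->s11 s5-q->s12 s6-p->s13 s6-q->s14 s7-p->s7 s7-q->s8 s8-p->s9 s8-q->s10 s9-p->s11 s9-q->s12 s10-p->s13 s10-q->s14 s11-p->s7 s11-q->s8 s12-p->s9 s12-q->s10 s13-p->s11 s13-q->s12 s14-p->s13 s14-q->s14

Because acceptance depends on a position counted from the end, the machine has to buffer the most recent 3 symbols. Make each state the string of the last up-to-3 symbols read; on input `x` shift the window left and append `x`. Accept when the buffered window has length 3 and begins with `q`.
15 states suffice.
          p    q  
>  s0     s1   s2 
   s1     s3   s4 
   s2     s5   s6 
   s3     s7   s8 
   s4     s9  s10 
   s5    s11  s12 
   s6    s13  s14 
   s7     s7   s8 
   s8     s9  s10 
   s9    s11  s12 
   s10   s13  s14 
 * s11    s7   s8 
 * s12    s9  s10 
 * s13   s11  s12 
 * s14   s13  s14 
(> = start, * = accepting)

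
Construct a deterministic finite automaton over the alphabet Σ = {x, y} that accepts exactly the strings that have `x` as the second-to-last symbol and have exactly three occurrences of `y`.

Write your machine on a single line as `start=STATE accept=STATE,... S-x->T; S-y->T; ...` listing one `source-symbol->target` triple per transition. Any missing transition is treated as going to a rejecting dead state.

Build one automaton per condition and run them in lockstep. The first has 7 states tracking the last 2 symbols read; the second has 5 states tracking the count of `y`s, saturating at 4. A product state is a pair (one from each), accepting exactly when both do.
With 19 states:
       x  y 
>  A   B  C 
   B   D  E 
   C   F  G 
   D   D  E 
   E   F  G 
   F   H  I 
   G   J  K 
   H   H  I 
   I   J  K 
   J   L  M 
   K   N  O 
   L   L  M 
 * M   N  O 
   N   P  Q 
   O   R  O 
 * P   P  Q 
   Q   R  O 
   R   S  Q 
   S   S  Q 
(> = start, * = accepting)

start=A; accept=M,P; A-x->B; A-y->C; B-x->D; B-y->E; C-x->F; C-y->G; D-x->D; D-y->E; E-x->F; E-y->G; F-x->H; F-y->I; G-x->J; G-y->K; H-x->H; H-y->I; I-x->J; I-y->K; J-x->L; J-y->M; K-x->N; K-y->O; L-x->L; L-y->M; M-x->N; M-y->O; N-x->P; N-y->Q; O-x->R; O-y->O; P-x->P; P-y->Q; Q-x->R; Q-y->O; R-x->S; R-y->Q; S-x->S; S-y->Q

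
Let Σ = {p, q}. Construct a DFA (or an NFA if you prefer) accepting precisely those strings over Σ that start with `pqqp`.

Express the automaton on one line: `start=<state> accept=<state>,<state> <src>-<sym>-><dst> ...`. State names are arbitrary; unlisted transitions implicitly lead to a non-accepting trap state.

Walk along `pqqp` while the input agrees: from s0 take `p` to s1, and so on. Any deviation drops to the rejecting sink s5. Once s4 is reached the prefix is confirmed and every continuation is accepted.
A 6-state machine:
        p   q  
>  s0   s1  s5 
   s1   s5  s2 
   s2   s5  s3 
   s3   s4  s5 
 * s4   s4  s4 
   s5   s5  s5 
(> = start, * = accepting)

start=s0 accept=s4 s0-p->s1 s0-q->s5 s1-p->s5 s1-q->s2 s2-p->s5 s2-q->s3 s3-p->s4 s3-q->s5 s4-p->s4 s4-q->s4 s5-p->s5 s5-q->s5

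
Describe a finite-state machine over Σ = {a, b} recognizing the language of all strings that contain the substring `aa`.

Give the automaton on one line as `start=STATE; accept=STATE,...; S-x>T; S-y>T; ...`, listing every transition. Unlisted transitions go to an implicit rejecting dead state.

start=S0; accept=S2; S0-a>S1; S0-b>S0; S1-a>S2; S1-b>S0; S2-a>S2; S2-b>S2

States S0..S1 record the length of the longest prefix of `aa` that matches the current input suffix. Reaching S2 means `aa` has been seen, and we stay there forever. Accept from S2.
With 3 states:
        a   b  
>  S0   S1  S0 
   S1   S2  S0 
 * S2   S2  S2 
(> = start, * = accepting)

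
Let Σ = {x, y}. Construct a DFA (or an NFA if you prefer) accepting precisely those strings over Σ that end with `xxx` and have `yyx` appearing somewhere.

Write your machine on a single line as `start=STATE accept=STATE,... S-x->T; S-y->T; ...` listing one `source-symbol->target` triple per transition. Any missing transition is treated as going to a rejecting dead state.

start=q0; accept=q5; q0-x->q0; q0-y->q1; q1-x->q0; q1-y->q2; q2-x->q3; q2-y->q2; q3-x->q4; q3-y->q2; q4-x->q5; q4-y->q2; q5-x->q5; q5-y->q2

Build one automaton per condition and run them in lockstep. One (4 states) tracks how much of the suffix `xxx` has currently been matched; the other (4 states) tracks whether and how much of `yyx` has been seen. Each combined state is a pair, one component from each; accept when both components accept. Minimizing collapses redundant product states.
        x   y  
>  q0   q0  q1 
   q1   q0  q2 
   q2   q3  q2 
   q3   q4  q2 
   q4   q5  q2 
 * q5   q5  q2 
(> = start, * = accepting)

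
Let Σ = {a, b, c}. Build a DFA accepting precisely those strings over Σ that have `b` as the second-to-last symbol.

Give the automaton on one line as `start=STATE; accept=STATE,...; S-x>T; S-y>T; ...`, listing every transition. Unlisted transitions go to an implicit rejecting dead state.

start=s0; accept=s7,s8,s9; s0-a>s1; s0-b>s2; s0-c>s3; s1-a>s4; s1-b>s5; s1-c>s6; s2-a>s7; s2-b>s8; s2-c>s9; s3-a>s10; s3-b>s11; s3-c>s12; s4-a>s4; s4-b>s5; s4-c>s6; s5-a>s7; s5-b>s8; s5-c>s9; s6-a>s10; s6-b>s11; s6-c>s12; s7-a>s4; s7-b>s5; s7-c>s6; s8-a>s7; s8-b>s8; s8-c>s9; s9-a>s10; s9-b>s11; s9-c>s12; s10-a>s4; s10-b>s5; s10-c>s6; s11-a>s7; s11-b>s8; s11-c>s9; s12-a>s10; s12-b>s11; s12-c>s12

A DFA must remember the last 2 symbols (since which symbol is second-to-last isn't known until the input ends). Use one state per possible window of the last ≤2 symbols; accept from those whose window starts with `b`.
          a    b    c  
>  s0     s1   s2   s3 
   s1     s4   s5   s6 
   s2     s7   s8   s9 
   s3    s10  s11  s12 
   s4     s4   s5   s6 
   s5     s7   s8   s9 
   s6    s10  s11  s12 
 * s7     s4   s5   s6 
 * s8     s7   s8   s9 
 * s9    s10  s11  s12 
   s10    s4   s5   s6 
   s11    s7   s8   s9 
   s12   s10  s11  s12 
(> = start, * = accepting)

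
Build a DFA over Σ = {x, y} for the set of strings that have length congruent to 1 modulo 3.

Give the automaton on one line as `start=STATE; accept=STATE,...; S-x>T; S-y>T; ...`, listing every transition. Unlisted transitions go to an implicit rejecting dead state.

start=s0; accept=s1; s0-x>s1; s0-y>s1; s1-x>s2; s1-y>s2; s2-x>s0; s2-y>s0

Only the length mod 3 matters, so use a 3-cycle: from any state, every input symbol moves to the next state, wrapping s2 back to s0. Mark s1 accepting.
        x   y  
>  s0   s1  s1 
 * s1   s2  s2 
   s2   s0  s0 
(> = start, * = accepting)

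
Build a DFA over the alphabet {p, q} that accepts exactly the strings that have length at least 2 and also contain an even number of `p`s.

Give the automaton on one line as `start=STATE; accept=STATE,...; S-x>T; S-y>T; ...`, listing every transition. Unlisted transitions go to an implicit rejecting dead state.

start=s0; accept=s3,s6; s0-p>s1; s0-q>s2; s1-p>s3; s1-q>s4; s2-p>s4; s2-q>s3; s3-p>s5; s3-q>s6; s4-p>s6; s4-q>s5; s5-p>s6; s5-q>s5; s6-p>s5; s6-q>s6

Run two small machines in parallel and take their product. One (4 states) tracks the input length, saturating at 3; the other (2 states) tracks the count of `p`s modulo 2. Each combined state is a pair, one component from each; accept when both components accept.
A 7-state machine:
        p   q  
>  s0   s1  s2 
   s1   s3  s4 
   s2   s4  s3 
 * s3   s5  s6 
   s4   s6  s5 
   s5   s6  s5 
 * s6   s5  s6 
(> = start, * = accepting)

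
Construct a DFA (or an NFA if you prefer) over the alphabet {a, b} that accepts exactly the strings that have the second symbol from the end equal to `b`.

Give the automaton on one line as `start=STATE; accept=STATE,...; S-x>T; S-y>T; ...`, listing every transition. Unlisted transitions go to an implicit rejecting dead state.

A DFA must remember the last 2 symbols (since which symbol is second-to-last isn't known until the input ends). Use one state per possible window of the last ≤2 symbols; accept from those whose window starts with `b`.
7 states suffice.
        a   b  
>  s0   s1  s2 
   s1   s3  s4 
   s2   s5  s6 
   s3   s3  s4 
   s4   s5  s6 
 * s5   s3  s4 
 * s6   s5  s6 
(> = start, * = accepting)

start=s0; accept=s5,s6; s0-a>s1; s0-b>s2; s1-a>s3; s1-b>s4; s2-a>s5; s2-b>s6; s3-a>s3; s3-b>s4; s4-a>s5; s4-b>s6; s5-a>s3; s5-b>s4; s6-a>s5; s6-b>s6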